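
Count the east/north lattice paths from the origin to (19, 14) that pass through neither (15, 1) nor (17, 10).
Number of paths = 692240045

Inclusion–exclusion. Total paths: C(33, 19) = 818809200. Through P₁: C(16, 15)·C(17, 4) = 38080. Through P₂: C(27, 17)·C(6, 2) = 126544275. Since P₁ is strictly southwest of P₂, a monotone path through both must visit P₁ then P₂; paths through both = C(16, 15)·C(11, 2)·C(6, 2) = 13200. Avoid both = 818809200 − 38080 − 126544275 + 13200 = 692240045.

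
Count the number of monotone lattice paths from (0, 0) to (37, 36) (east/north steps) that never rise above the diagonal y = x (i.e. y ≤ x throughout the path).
Number of paths = 45950804324621742364

By the reflection principle (André's argument), the number of monotone paths to (37, 36) with n ≤ m that never go above y = x is C(73, 37) − C(73, 38) = 873065282167813104916 − 827114477843191362552 = 45950804324621742364.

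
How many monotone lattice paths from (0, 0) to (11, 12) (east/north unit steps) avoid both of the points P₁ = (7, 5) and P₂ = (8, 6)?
Number of paths = 971522

Inclusion–exclusion. Total paths: C(23, 11) = 1352078. Through P₁: C(12, 7)·C(11, 4) = 261360. Through P₂: C(14, 8)·C(9, 3) = 252252. Since P₁ is strictly southwest of P₂, a monotone path through both must visit P₁ then P₂; paths through both = C(12, 7)·C(2, 1)·C(9, 3) = 133056. Avoid both = 1352078 − 261360 − 252252 + 133056 = 971522.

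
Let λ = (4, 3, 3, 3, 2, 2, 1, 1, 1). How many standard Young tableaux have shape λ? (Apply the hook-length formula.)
# SYT of shape (4, 3, 3, 3, 2, 2, 1, 1, 1) = 27159132

Hook-length formula: f^λ = n! / Π hook(c), product over all cells c of the Young diagram. For λ = (4, 3, 3, 3, 2, 2, 1, 1, 1), n = 20 boxes. Hook lengths by row (left-to-right, top-to-bottom): [12, 8, 5, 1]; [10, 6, 3]; [9, 5, 2]; [8, 4, 1]; [6, 2]; [5, 1]; [3]; [2]; [1]. Product of hooks = 89579520000. So f^λ = 20! / 89579520000 = 2432902008176640000 / 89579520000 = 27159132.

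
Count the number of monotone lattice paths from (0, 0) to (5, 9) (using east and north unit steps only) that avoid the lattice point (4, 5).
Number of paths = 1372

Total paths from (0, 0) to (5, 9): C(14, 5) = 2002. Paths through (4, 5): (paths (0, 0) → (4, 5)) × (paths (4, 5) → (5, 9)) = C(9, 4) · C(5, 1) = 126 · 5 = 630. Avoidance count = 2002 − 630 = 1372.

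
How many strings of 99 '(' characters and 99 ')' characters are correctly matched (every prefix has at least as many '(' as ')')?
C_99 = 227508830794229349661819540395688853956041682601541047340

These balanced parentheses are counted by the Catalan number C_n = (1/(n + 1)) · C(2n, n). For n = 99: C_99 = (1/100) · C(198, 99) = 22750883079422934966181954039568885395604168260154104734000/100 = 227508830794229349661819540395688853956041682601541047340.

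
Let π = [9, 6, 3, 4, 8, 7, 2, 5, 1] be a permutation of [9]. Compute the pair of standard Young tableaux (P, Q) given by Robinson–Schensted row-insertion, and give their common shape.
P = [1, 4, 5] / [2, 7] / [3, 8] / [6] / [9];  Q = [1, 4, 5] / [2, 6] / [3, 8] / [7] / [9];  common shape = (3, 2, 2, 1, 1)

Row-insert the values π_1, π_2, … into P one at a time, bumping the leftmost entry strictly greater than the inserted value down to the next row. The recording tableau Q records, in position (i, j), the step at which that cell was added to P.
  Insert 9 (step 1): P = [9];  Q = [1]
  Insert 6 (step 2): P = [6] / [9];  Q = [1] / [2]
  Insert 3 (step 3): P = [3] / [6] / [9];  Q = [1] / [2] / [3]
  Insert 4 (step 4): P = [3, 4] / [6] / [9];  Q = [1, 4] / [2] / [3]
  Insert 8 (step 5): P = [3, 4, 8] / [6] / [9];  Q = [1, 4, 5] / [2] / [3]
  Insert 7 (step 6): P = [3, 4, 7] / [6, 8] / [9];  Q = [1, 4, 5] / [2, 6] / [3]
  Insert 2 (step 7): P = [2, 4, 7] / [3, 8] / [6] / [9];  Q = [1, 4, 5] / [2, 6] / [3] / [7]
  Insert 5 (step 8): P = [2, 4, 5] / [3, 7] / [6, 8] / [9];  Q = [1, 4, 5] / [2, 6] / [3, 8] / [7]
  Insert 1 (step 9): P = [1, 4, 5] / [2, 7] / [3, 8] / [6] / [9];  Q = [1, 4, 5] / [2, 6] / [3, 8] / [7] / [9]
Final shape: (3, 2, 2, 1, 1).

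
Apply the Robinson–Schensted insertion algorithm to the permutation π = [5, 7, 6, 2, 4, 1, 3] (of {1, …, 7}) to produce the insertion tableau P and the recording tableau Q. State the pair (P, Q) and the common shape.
P = [1, 3] / [2, 4] / [5, 6] / [7];  Q = [1, 2] / [3, 5] / [4, 7] / [6];  common shape = (2, 2, 2, 1)

Row-insert the values π_1, π_2, … into P one at a time, bumping the leftmost entry strictly greater than the inserted value down to the next row. The recording tableau Q records, in position (i, j), the step at which that cell was added to P.
  Insert 5 (step 1): P = [5];  Q = [1]
  Insert 7 (step 2): P = [5, 7];  Q = [1, 2]
  Insert 6 (step 3): P = [5, 6] / [7];  Q = [1, 2] / [3]
  Insert 2 (step 4): P = [2, 6] / [5] / [7];  Q = [1, 2] / [3] / [4]
  Insert 4 (step 5): P = [2, 4] / [5, 6] / [7];  Q = [1, 2] / [3, 5] / [4]
  Insert 1 (step 6): P = [1, 4] / [2, 6] / [5] / [7];  Q = [1, 2] / [3, 5] / [4] / [6]
  Insert 3 (step 7): P = [1, 3] / [2, 4] / [5, 6] / [7];  Q = [1, 2] / [3, 5] / [4, 7] / [6]
Final shape: (2, 2, 2, 1).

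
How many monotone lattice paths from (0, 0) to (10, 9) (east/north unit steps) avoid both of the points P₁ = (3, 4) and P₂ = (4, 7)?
Number of paths = 59338

Inclusion–exclusion. Total paths: C(19, 10) = 92378. Through P₁: C(7, 3)·C(12, 7) = 27720. Through P₂: C(11, 4)·C(8, 6) = 9240. Since P₁ is strictly southwest of P₂, a monotone path through both must visit P₁ then P₂; paths through both = C(7, 3)·C(4, 1)·C(8, 6) = 3920. Avoid both = 92378 − 27720 − 9240 + 3920 = 59338.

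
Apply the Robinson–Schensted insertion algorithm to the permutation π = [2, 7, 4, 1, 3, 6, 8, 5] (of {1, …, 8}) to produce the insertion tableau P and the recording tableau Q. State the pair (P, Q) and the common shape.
P = [1, 3, 5, 8] / [2, 4, 6] / [7];  Q = [1, 2, 6, 7] / [3, 5, 8] / [4];  common shape = (4, 3, 1)

Row-insert the values π_1, π_2, … into P one at a time, bumping the leftmost entry strictly greater than the inserted value down to the next row. The recording tableau Q records, in position (i, j), the step at which that cell was added to P.
  Insert 2 (step 1): P = [2];  Q = [1]
  Insert 7 (step 2): P = [2, 7];  Q = [1, 2]
  Insert 4 (step 3): P = [2, 4] / [7];  Q = [1, 2] / [3]
  Insert 1 (step 4): P = [1, 4] / [2] / [7];  Q = [1, 2] / [3] / [4]
  Insert 3 (step 5): P = [1, 3] / [2, 4] / [7];  Q = [1, 2] / [3, 5] / [4]
  Insert 6 (step 6): P = [1, 3, 6] / [2, 4] / [7];  Q = [1, 2, 6] / [3, 5] / [4]
  Insert 8 (step 7): P = [1, 3, 6, 8] / [2, 4] / [7];  Q = [1, 2, 6, 7] / [3, 5] / [4]
  Insert 5 (step 8): P = [1, 3, 5, 8] / [2, 4, 6] / [7];  Q = [1, 2, 6, 7] / [3, 5, 8] / [4]
Final shape: (4, 3, 1).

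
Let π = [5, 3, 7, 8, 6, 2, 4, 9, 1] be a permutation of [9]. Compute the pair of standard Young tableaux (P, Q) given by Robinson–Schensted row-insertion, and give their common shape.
P = [1, 4, 8, 9] / [2, 6] / [3, 7] / [5];  Q = [1, 3, 4, 8] / [2, 5] / [6, 7] / [9];  common shape = (4, 2, 2, 1)

Row-insert the values π_1, π_2, … into P one at a time, bumping the leftmost entry strictly greater than the inserted value down to the next row. The recording tableau Q records, in position (i, j), the step at which that cell was added to P.
  Insert 5 (step 1): P = [5];  Q = [1]
  Insert 3 (step 2): P = [3] / [5];  Q = [1] / [2]
  Insert 7 (step 3): P = [3, 7] / [5];  Q = [1, 3] / [2]
  Insert 8 (step 4): P = [3, 7, 8] / [5];  Q = [1, 3, 4] / [2]
  Insert 6 (step 5): P = [3, 6, 8] / [5, 7];  Q = [1, 3, 4] / [2, 5]
  Insert 2 (step 6): P = [2, 6, 8] / [3, 7] / [5];  Q = [1, 3, 4] / [2, 5] / [6]
  Insert 4 (step 7): P = [2, 4, 8] / [3, 6] / [5, 7];  Q = [1, 3, 4] / [2, 5] / [6, 7]
  Insert 9 (step 8): P = [2, 4, 8, 9] / [3, 6] / [5, 7];  Q = [1, 3, 4, 8] / [2, 5] / [6, 7]
  Insert 1 (step 9): P = [1, 4, 8, 9] / [2, 6] / [3, 7] / [5];  Q = [1, 3, 4, 8] / [2, 5] / [6, 7] / [9]
Final shape: (4, 2, 2, 1).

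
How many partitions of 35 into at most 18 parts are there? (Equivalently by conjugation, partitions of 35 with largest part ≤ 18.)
p(35, parts ≤ 18) = 13968

Use the recurrence p(n, m) = p(n, m−1) + p(n−m, m): either the largest part is < m (count p(n, m−1)) or the largest part is exactly m (remove one copy of m, count p(n−m, m)). With p(0, ·) = 1 this gives p(35, parts ≤ 18) = 13968. (By conjugating Young diagrams, this also counts partitions of 35 into at most 18 parts.)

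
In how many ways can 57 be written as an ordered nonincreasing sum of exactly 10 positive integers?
p(57, 10 parts) = 43214

Partitions of n into exactly k parts are in bijection with partitions of n − k into at most k parts (subtract 1 from each part). So p(57, exactly 10) = p(47, parts ≤ 10). Computing via the recurrence p(m, j) = p(m, j−1) + p(m−j, j) gives 43214.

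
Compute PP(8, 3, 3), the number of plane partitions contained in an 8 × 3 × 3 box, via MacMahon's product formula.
PP(8, 3, 3) = 259545

Evaluate the triple product over i = 1..8, j = 1..3, k = 1..3. The factors are (2/1) · (3/2) · (4/3) · (3/2) · (4/3) · (5/4) · (4/3) · (5/4) · … (72 factors total). The numerators and denominators telescope so the product is an integer; carrying out the multiplication exactly gives PP(8, 3, 3) = 259545.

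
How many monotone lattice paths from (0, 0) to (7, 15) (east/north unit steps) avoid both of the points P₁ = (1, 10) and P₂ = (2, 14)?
Number of paths = 165072

Inclusion–exclusion. Total paths: C(22, 7) = 170544. Through P₁: C(11, 1)·C(11, 6) = 5082. Through P₂: C(16, 2)·C(6, 5) = 720. Since P₁ is strictly southwest of P₂, a monotone path through both must visit P₁ then P₂; paths through both = C(11, 1)·C(5, 1)·C(6, 5) = 330. Avoid both = 170544 − 5082 − 720 + 330 = 165072.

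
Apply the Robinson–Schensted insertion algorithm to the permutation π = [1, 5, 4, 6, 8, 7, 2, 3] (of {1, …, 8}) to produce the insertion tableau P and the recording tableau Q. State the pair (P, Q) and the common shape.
P = [1, 2, 3, 7] / [4, 6] / [5, 8];  Q = [1, 2, 4, 5] / [3, 6] / [7, 8];  common shape = (4, 2, 2)

Row-insert the values π_1, π_2, … into P one at a time, bumping the leftmost entry strictly greater than the inserted value down to the next row. The recording tableau Q records, in position (i, j), the step at which that cell was added to P.
  Insert 1 (step 1): P = [1];  Q = [1]
  Insert 5 (step 2): P = [1, 5];  Q = [1, 2]
  Insert 4 (step 3): P = [1, 4] / [5];  Q = [1, 2] / [3]
  Insert 6 (step 4): P = [1, 4, 6] / [5];  Q = [1, 2, 4] / [3]
  Insert 8 (step 5): P = [1, 4, 6, 8] / [5];  Q = [1, 2, 4, 5] / [3]
  Insert 7 (step 6): P = [1, 4, 6, 7] / [5, 8];  Q = [1, 2, 4, 5] / [3, 6]
  Insert 2 (step 7): P = [1, 2, 6, 7] / [4, 8] / [5];  Q = [1, 2, 4, 5] / [3, 6] / [7]
  Insert 3 (step 8): P = [1, 2, 3, 7] / [4, 6] / [5, 8];  Q = [1, 2, 4, 5] / [3, 6] / [7, 8]
Final shape: (4, 2, 2).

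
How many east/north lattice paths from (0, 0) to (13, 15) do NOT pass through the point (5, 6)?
Number of paths = 26210940

Total paths from (0, 0) to (13, 15): C(28, 13) = 37442160. Paths through (5, 6): (paths (0, 0) → (5, 6)) × (paths (5, 6) → (13, 15)) = C(11, 5) · C(17, 8) = 462 · 24310 = 11231220. Avoidance count = 37442160 − 11231220 = 26210940.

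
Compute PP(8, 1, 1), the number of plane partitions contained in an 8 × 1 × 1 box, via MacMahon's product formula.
PP(8, 1, 1) = 9

Evaluate the triple product over i = 1..8, j = 1..1, k = 1..1. The factors are (2/1) · (3/2) · (4/3) · (5/4) · (6/5) · (7/6) · (8/7) · (9/8). The numerators and denominators telescope so the product is an integer; carrying out the multiplication exactly gives PP(8, 1, 1) = 9.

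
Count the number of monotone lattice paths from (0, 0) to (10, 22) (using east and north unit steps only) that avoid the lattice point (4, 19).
Number of paths = 63768420

Total paths from (0, 0) to (10, 22): C(32, 10) = 64512240. Paths through (4, 19): (paths (0, 0) → (4, 19)) × (paths (4, 19) → (10, 22)) = C(23, 4) · C(9, 6) = 8855 · 84 = 743820. Avoidance count = 64512240 − 743820 = 63768420.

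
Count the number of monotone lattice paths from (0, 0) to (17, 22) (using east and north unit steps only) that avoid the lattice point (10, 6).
Number of paths = 49057900554

Total paths from (0, 0) to (17, 22): C(39, 17) = 51021117810. Paths through (10, 6): (paths (0, 0) → (10, 6)) × (paths (10, 6) → (17, 22)) = C(16, 10) · C(23, 7) = 8008 · 245157 = 1963217256. Avoidance count = 51021117810 − 1963217256 = 49057900554.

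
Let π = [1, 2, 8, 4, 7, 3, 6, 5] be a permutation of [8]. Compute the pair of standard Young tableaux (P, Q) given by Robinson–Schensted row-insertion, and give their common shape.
P = [1, 2, 3, 5] / [4, 6] / [7] / [8];  Q = [1, 2, 3, 5] / [4, 7] / [6] / [8];  common shape = (4, 2, 1, 1)

Row-insert the values π_1, π_2, … into P one at a time, bumping the leftmost entry strictly greater than the inserted value down to the next row. The recording tableau Q records, in position (i, j), the step at which that cell was added to P.
  Insert 1 (step 1): P = [1];  Q = [1]
  Insert 2 (step 2): P = [1, 2];  Q = [1, 2]
  Insert 8 (step 3): P = [1, 2, 8];  Q = [1, 2, 3]
  Insert 4 (step 4): P = [1, 2, 4] / [8];  Q = [1, 2, 3] / [4]
  Insert 7 (step 5): P = [1, 2, 4, 7] / [8];  Q = [1, 2, 3, 5] / [4]
  Insert 3 (step 6): P = [1, 2, 3, 7] / [4] / [8];  Q = [1, 2, 3, 5] / [4] / [6]
  Insert 6 (step 7): P = [1, 2, 3, 6] / [4, 7] / [8];  Q = [1, 2, 3, 5] / [4, 7] / [6]
  Insert 5 (step 8): P = [1, 2, 3, 5] / [4, 6] / [7] / [8];  Q = [1, 2, 3, 5] / [4, 7] / [6] / [8]
Final shape: (4, 2, 1, 1).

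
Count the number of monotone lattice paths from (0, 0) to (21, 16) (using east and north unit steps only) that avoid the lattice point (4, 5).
Number of paths = 10170027990

Total paths from (0, 0) to (21, 16): C(37, 21) = 12875774670. Paths through (4, 5): (paths (0, 0) → (4, 5)) × (paths (4, 5) → (21, 16)) = C(9, 4) · C(28, 17) = 126 · 21474180 = 2705746680. Avoidance count = 12875774670 − 2705746680 = 10170027990.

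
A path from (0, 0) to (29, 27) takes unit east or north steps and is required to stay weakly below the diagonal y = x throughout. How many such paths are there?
Number of paths = 738494264901008

By the reflection principle (André's argument), the number of monotone paths to (29, 27) with n ≤ m that never go above y = x is C(56, 29) − C(56, 30) = 7384942649010080 − 6646448384109072 = 738494264901008.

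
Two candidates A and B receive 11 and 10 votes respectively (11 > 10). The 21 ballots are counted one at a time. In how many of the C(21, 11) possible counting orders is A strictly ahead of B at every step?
Strict-lead orderings = 16796

Total orderings of the 21 votes with 11 for A: C(21, 11) = 352716. By the Bertrand ballot formula (Cycle Lemma / reflection principle), the number of orderings in which A is strictly ahead of B throughout is (p − q)/(p + q) · C(p + q, p) = (11 − 10)/(11 + 10) · 352716 = 16796.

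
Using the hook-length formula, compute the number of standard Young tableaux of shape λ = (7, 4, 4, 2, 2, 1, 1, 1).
# SYT of shape (7, 4, 4, 2, 2, 1, 1, 1) = 2731432704

Hook-length formula: f^λ = n! / Π hook(c), product over all cells c of the Young diagram. For λ = (7, 4, 4, 2, 2, 1, 1, 1), n = 22 boxes. Hook lengths by row (left-to-right, top-to-bottom): [14, 10, 7, 6, 3, 2, 1]; [10, 6, 3, 2]; [9, 5, 2, 1]; [6, 2]; [5, 1]; [3]; [2]; [1]. Product of hooks = 411505920000. So f^λ = 22! / 411505920000 = 1124000727777607680000 / 411505920000 = 2731432704.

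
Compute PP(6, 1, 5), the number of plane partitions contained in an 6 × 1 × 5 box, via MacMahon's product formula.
PP(6, 1, 5) = 462

Evaluate the triple product over i = 1..6, j = 1..1, k = 1..5. The factors are (2/1) · (3/2) · (4/3) · (5/4) · (6/5) · (3/2) · (4/3) · (5/4) · … (30 factors total). The numerators and denominators telescope so the product is an integer; carrying out the multiplication exactly gives PP(6, 1, 5) = 462.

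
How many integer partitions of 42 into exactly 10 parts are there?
p(42, 10 parts) = 5013

Partitions of n into exactly k parts are in bijection with partitions of n − k into at most k parts (subtract 1 from each part). So p(42, exactly 10) = p(32, parts ≤ 10). Computing via the recurrence p(m, j) = p(m, j−1) + p(m−j, j) gives 5013.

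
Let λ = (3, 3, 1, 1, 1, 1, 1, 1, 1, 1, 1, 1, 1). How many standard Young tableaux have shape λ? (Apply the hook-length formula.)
# SYT of shape (3, 3, 1, 1, 1, 1, 1, 1, 1, 1, 1, 1, 1) = 3536

Hook-length formula: f^λ = n! / Π hook(c), product over all cells c of the Young diagram. For λ = (3, 3, 1, 1, 1, 1, 1, 1, 1, 1, 1, 1, 1), n = 17 boxes. Hook lengths by row (left-to-right, top-to-bottom): [15, 3, 2]; [14, 2, 1]; [11]; [10]; [9]; [8]; [7]; [6]; [5]; [4]; [3]; [2]; [1]. Product of hooks = 100590336000. So f^λ = 17! / 100590336000 = 355687428096000 / 100590336000 = 3536.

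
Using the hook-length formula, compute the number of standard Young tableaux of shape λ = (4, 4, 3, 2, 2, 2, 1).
# SYT of shape (4, 4, 3, 2, 2, 2, 1) = 4200768

Hook-length formula: f^λ = n! / Π hook(c), product over all cells c of the Young diagram. For λ = (4, 4, 3, 2, 2, 2, 1), n = 18 boxes. Hook lengths by row (left-to-right, top-to-bottom): [10, 8, 4, 2]; [9, 7, 3, 1]; [7, 5, 1]; [5, 3]; [4, 2]; [3, 1]; [1]. Product of hooks = 1524096000. So f^λ = 18! / 1524096000 = 6402373705728000 / 1524096000 = 4200768.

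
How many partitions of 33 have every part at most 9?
p(33, parts ≤ 9) = 4904

Use the recurrence p(n, m) = p(n, m−1) + p(n−m, m): either the largest part is < m (count p(n, m−1)) or the largest part is exactly m (remove one copy of m, count p(n−m, m)). With p(0, ·) = 1 this gives p(33, parts ≤ 9) = 4904. (By conjugating Young diagrams, this also counts partitions of 33 into at most 9 parts.)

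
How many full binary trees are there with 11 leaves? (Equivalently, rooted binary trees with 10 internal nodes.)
C_10 = 16796

These full binary trees are counted by the Catalan number C_n = (1/(n + 1)) · C(2n, n). For n = 10: C_10 = (1/11) · C(20, 10) = 184756/11 = 16796.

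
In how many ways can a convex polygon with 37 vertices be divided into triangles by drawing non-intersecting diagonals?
C_35 = 3116285494907301262

These polygon triangulations are counted by the Catalan number C_n = (1/(n + 1)) · C(2n, n). For n = 35: C_35 = (1/36) · C(70, 35) = 112186277816662845432/36 = 3116285494907301262.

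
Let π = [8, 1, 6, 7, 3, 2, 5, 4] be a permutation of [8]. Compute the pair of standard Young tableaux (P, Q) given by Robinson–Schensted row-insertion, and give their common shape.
P = [1, 2, 4] / [3, 5] / [6, 7] / [8];  Q = [1, 3, 4] / [2, 7] / [5, 8] / [6];  common shape = (3, 2, 2, 1)

Row-insert the values π_1, π_2, … into P one at a time, bumping the leftmost entry strictly greater than the inserted value down to the next row. The recording tableau Q records, in position (i, j), the step at which that cell was added to P.
  Insert 8 (step 1): P = [8];  Q = [1]
  Insert 1 (step 2): P = [1] / [8];  Q = [1] / [2]
  Insert 6 (step 3): P = [1, 6] / [8];  Q = [1, 3] / [2]
  Insert 7 (step 4): P = [1, 6, 7] / [8];  Q = [1, 3, 4] / [2]
  Insert 3 (step 5): P = [1, 3, 7] / [6] / [8];  Q = [1, 3, 4] / [2] / [5]
  Insert 2 (step 6): P = [1, 2, 7] / [3] / [6] / [8];  Q = [1, 3, 4] / [2] / [5] / [6]
  Insert 5 (step 7): P = [1, 2, 5] / [3, 7] / [6] / [8];  Q = [1, 3, 4] / [2, 7] / [5] / [6]
  Insert 4 (step 8): P = [1, 2, 4] / [3, 5] / [6, 7] / [8];  Q = [1, 3, 4] / [2, 7] / [5, 8] / [6]
Final shape: (3, 2, 2, 1).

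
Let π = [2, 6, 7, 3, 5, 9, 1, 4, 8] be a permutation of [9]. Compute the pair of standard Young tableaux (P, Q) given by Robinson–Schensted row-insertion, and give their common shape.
P = [1, 3, 4, 8] / [2, 5, 9] / [6, 7];  Q = [1, 2, 3, 6] / [4, 5, 9] / [7, 8];  common shape = (4, 3, 2)

Row-insert the values π_1, π_2, … into P one at a time, bumping the leftmost entry strictly greater than the inserted value down to the next row. The recording tableau Q records, in position (i, j), the step at which that cell was added to P.
  Insert 2 (step 1): P = [2];  Q = [1]
  Insert 6 (step 2): P = [2, 6];  Q = [1, 2]
  Insert 7 (step 3): P = [2, 6, 7];  Q = [1, 2, 3]
  Insert 3 (step 4): P = [2, 3, 7] / [6];  Q = [1, 2, 3] / [4]
  Insert 5 (step 5): P = [2, 3, 5] / [6, 7];  Q = [1, 2, 3] / [4, 5]
  Insert 9 (step 6): P = [2, 3, 5, 9] / [6, 7];  Q = [1, 2, 3, 6] / [4, 5]
  Insert 1 (step 7): P = [1, 3, 5, 9] / [2, 7] / [6];  Q = [1, 2, 3, 6] / [4, 5] / [7]
  Insert 4 (step 8): P = [1, 3, 4, 9] / [2, 5] / [6, 7];  Q = [1, 2, 3, 6] / [4, 5] / [7, 8]
  Insert 8 (step 9): P = [1, 3, 4, 8] / [2, 5, 9] / [6, 7];  Q = [1, 2, 3, 6] / [4, 5, 9] / [7, 8]
Final shape: (4, 3, 2).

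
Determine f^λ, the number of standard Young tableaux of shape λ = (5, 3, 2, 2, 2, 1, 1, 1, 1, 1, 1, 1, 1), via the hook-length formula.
# SYT of shape (5, 3, 2, 2, 2, 1, 1, 1, 1, 1, 1, 1, 1) = 46216170

Hook-length formula: f^λ = n! / Π hook(c), product over all cells c of the Young diagram. For λ = (5, 3, 2, 2, 2, 1, 1, 1, 1, 1, 1, 1, 1), n = 22 boxes. Hook lengths by row (left-to-right, top-to-bottom): [17, 8, 4, 2, 1]; [14, 5, 1]; [12, 3]; [11, 2]; [10, 1]; [8]; [7]; [6]; [5]; [4]; [3]; [2]; [1]. Product of hooks = 24320507904000. So f^λ = 22! / 24320507904000 = 1124000727777607680000 / 24320507904000 = 46216170.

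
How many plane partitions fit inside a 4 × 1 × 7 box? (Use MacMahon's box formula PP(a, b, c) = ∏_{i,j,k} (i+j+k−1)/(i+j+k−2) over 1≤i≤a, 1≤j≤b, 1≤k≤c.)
PP(4, 1, 7) = 330

Evaluate the triple product over i = 1..4, j = 1..1, k = 1..7. The factors are (2/1) · (3/2) · (4/3) · (5/4) · (6/5) · (7/6) · (8/7) · (3/2) · … (28 factors total). The numerators and denominators telescope so the product is an integer; carrying out the multiplication exactly gives PP(4, 1, 7) = 330.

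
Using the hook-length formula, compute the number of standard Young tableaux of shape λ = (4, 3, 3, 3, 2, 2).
# SYT of shape (4, 3, 3, 3, 2, 2) = 544544

Hook-length formula: f^λ = n! / Π hook(c), product over all cells c of the Young diagram. For λ = (4, 3, 3, 3, 2, 2), n = 17 boxes. Hook lengths by row (left-to-right, top-to-bottom): [9, 8, 5, 1]; [7, 6, 3]; [6, 5, 2]; [5, 4, 1]; [3, 2]; [2, 1]. Product of hooks = 653184000. So f^λ = 17! / 653184000 = 355687428096000 / 653184000 = 544544.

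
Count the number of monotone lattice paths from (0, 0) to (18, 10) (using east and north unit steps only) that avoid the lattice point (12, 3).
Number of paths = 12342330

Total paths from (0, 0) to (18, 10): C(28, 18) = 13123110. Paths through (12, 3): (paths (0, 0) → (12, 3)) × (paths (12, 3) → (18, 10)) = C(15, 12) · C(13, 6) = 455 · 1716 = 780780. Avoidance count = 13123110 − 780780 = 12342330.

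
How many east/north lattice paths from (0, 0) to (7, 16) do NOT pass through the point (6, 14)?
Number of paths = 128877

Total paths from (0, 0) to (7, 16): C(23, 7) = 245157. Paths through (6, 14): (paths (0, 0) → (6, 14)) × (paths (6, 14) → (7, 16)) = C(20, 6) · C(3, 1) = 38760 · 3 = 116280. Avoidance count = 245157 − 116280 = 128877.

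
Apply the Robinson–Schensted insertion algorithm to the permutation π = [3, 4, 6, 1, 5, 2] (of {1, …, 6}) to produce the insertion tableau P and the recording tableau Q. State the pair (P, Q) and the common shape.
P = [1, 2, 5] / [3, 4] / [6];  Q = [1, 2, 3] / [4, 5] / [6];  common shape = (3, 2, 1)

Row-insert the values π_1, π_2, … into P one at a time, bumping the leftmost entry strictly greater than the inserted value down to the next row. The recording tableau Q records, in position (i, j), the step at which that cell was added to P.
  Insert 3 (step 1): P = [3];  Q = [1]
  Insert 4 (step 2): P = [3, 4];  Q = [1, 2]
  Insert 6 (step 3): P = [3, 4, 6];  Q = [1, 2, 3]
  Insert 1 (step 4): P = [1, 4, 6] / [3];  Q = [1, 2, 3] / [4]
  Insert 5 (step 5): P = [1, 4, 5] / [3, 6];  Q = [1, 2, 3] / [4, 5]
  Insert 2 (step 6): P = [1, 2, 5] / [3, 4] / [6];  Q = [1, 2, 3] / [4, 5] / [6]
Final shape: (3, 2, 1).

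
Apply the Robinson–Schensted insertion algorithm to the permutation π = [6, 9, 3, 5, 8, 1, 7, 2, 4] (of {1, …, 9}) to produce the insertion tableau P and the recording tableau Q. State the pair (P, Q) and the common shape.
P = [1, 2, 4] / [3, 5, 7] / [6, 8] / [9];  Q = [1, 2, 5] / [3, 4, 9] / [6, 7] / [8];  common shape = (3, 3, 2, 1)

Row-insert the values π_1, π_2, … into P one at a time, bumping the leftmost entry strictly greater than the inserted value down to the next row. The recording tableau Q records, in position (i, j), the step at which that cell was added to P.
  Insert 6 (step 1): P = [6];  Q = [1]
  Insert 9 (step 2): P = [6, 9];  Q = [1, 2]
  Insert 3 (step 3): P = [3, 9] / [6];  Q = [1, 2] / [3]
  Insert 5 (step 4): P = [3, 5] / [6, 9];  Q = [1, 2] / [3, 4]
  Insert 8 (step 5): P = [3, 5, 8] / [6, 9];  Q = [1, 2, 5] / [3, 4]
  Insert 1 (step 6): P = [1, 5, 8] / [3, 9] / [6];  Q = [1, 2, 5] / [3, 4] / [6]
  Insert 7 (step 7): P = [1, 5, 7] / [3, 8] / [6, 9];  Q = [1, 2, 5] / [3, 4] / [6, 7]
  Insert 2 (step 8): P = [1, 2, 7] / [3, 5] / [6, 8] / [9];  Q = [1, 2, 5] / [3, 4] / [6, 7] / [8]
  Insert 4 (step 9): P = [1, 2, 4] / [3, 5, 7] / [6, 8] / [9];  Q = [1, 2, 5] / [3, 4, 9] / [6, 7] / [8]
Final shape: (3, 3, 2, 1).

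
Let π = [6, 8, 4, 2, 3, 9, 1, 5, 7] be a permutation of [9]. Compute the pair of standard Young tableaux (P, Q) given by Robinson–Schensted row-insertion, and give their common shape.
P = [1, 3, 5, 7] / [2, 8, 9] / [4] / [6];  Q = [1, 2, 6, 9] / [3, 5, 8] / [4] / [7];  common shape = (4, 3, 1, 1)

Row-insert the values π_1, π_2, … into P one at a time, bumping the leftmost entry strictly greater than the inserted value down to the next row. The recording tableau Q records, in position (i, j), the step at which that cell was added to P.
  Insert 6 (step 1): P = [6];  Q = [1]
  Insert 8 (step 2): P = [6, 8];  Q = [1, 2]
  Insert 4 (step 3): P = [4, 8] / [6];  Q = [1, 2] / [3]
  Insert 2 (step 4): P = [2, 8] / [4] / [6];  Q = [1, 2] / [3] / [4]
  Insert 3 (step 5): P = [2, 3] / [4, 8] / [6];  Q = [1, 2] / [3, 5] / [4]
  Insert 9 (step 6): P = [2, 3, 9] / [4, 8] / [6];  Q = [1, 2, 6] / [3, 5] / [4]
  Insert 1 (step 7): P = [1, 3, 9] / [2, 8] / [4] / [6];  Q = [1, 2, 6] / [3, 5] / [4] / [7]
  Insert 5 (step 8): P = [1, 3, 5] / [2, 8, 9] / [4] / [6];  Q = [1, 2, 6] / [3, 5, 8] / [4] / [7]
  Insert 7 (step 9): P = [1, 3, 5, 7] / [2, 8, 9] / [4] / [6];  Q = [1, 2, 6, 9] / [3, 5, 8] / [4] / [7]
Final shape: (4, 3, 1, 1).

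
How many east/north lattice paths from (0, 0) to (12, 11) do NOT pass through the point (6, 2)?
Number of paths = 1211938

Total paths from (0, 0) to (12, 11): C(23, 12) = 1352078. Paths through (6, 2): (paths (0, 0) → (6, 2)) × (paths (6, 2) → (12, 11)) = C(8, 6) · C(15, 6) = 28 · 5005 = 140140. Avoidance count = 1352078 − 140140 = 1211938.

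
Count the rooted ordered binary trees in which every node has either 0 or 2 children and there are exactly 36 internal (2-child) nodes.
C_36 = 11959798385860453492

These full binary trees are counted by the Catalan number C_n = (1/(n + 1)) · C(2n, n). For n = 36: C_36 = (1/37) · C(72, 36) = 442512540276836779204/37 = 11959798385860453492.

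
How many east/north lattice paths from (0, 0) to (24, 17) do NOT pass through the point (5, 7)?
Number of paths = 135720712530

Total paths from (0, 0) to (24, 17): C(41, 24) = 151584480450. Paths through (5, 7): (paths (0, 0) → (5, 7)) × (paths (5, 7) → (24, 17)) = C(12, 5) · C(29, 19) = 792 · 20030010 = 15863767920. Avoidance count = 151584480450 − 15863767920 = 135720712530.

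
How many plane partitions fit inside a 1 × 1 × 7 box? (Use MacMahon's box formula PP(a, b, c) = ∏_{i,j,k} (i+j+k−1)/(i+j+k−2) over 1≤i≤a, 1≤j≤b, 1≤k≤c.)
PP(1, 1, 7) = 8

Evaluate the triple product over i = 1..1, j = 1..1, k = 1..7. The factors are (2/1) · (3/2) · (4/3) · (5/4) · (6/5) · (7/6) · (8/7). The numerators and denominators telescope so the product is an integer; carrying out the multiplication exactly gives PP(1, 1, 7) = 8.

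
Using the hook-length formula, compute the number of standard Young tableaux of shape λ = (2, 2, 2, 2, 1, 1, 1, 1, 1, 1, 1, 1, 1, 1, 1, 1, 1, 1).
# SYT of shape (2, 2, 2, 2, 1, 1, 1, 1, 1, 1, 1, 1, 1, 1, 1, 1, 1, 1) = 5775

Hook-length formula: f^λ = n! / Π hook(c), product over all cells c of the Young diagram. For λ = (2, 2, 2, 2, 1, 1, 1, 1, 1, 1, 1, 1, 1, 1, 1, 1, 1, 1), n = 22 boxes. Hook lengths by row (left-to-right, top-to-bottom): [19, 4]; [18, 3]; [17, 2]; [16, 1]; [14]; [13]; [12]; [11]; [10]; [9]; [8]; [7]; [6]; [5]; [4]; [3]; [2]; [1]. Product of hooks = 194632160654131200. So f^λ = 22! / 194632160654131200 = 1124000727777607680000 / 194632160654131200 = 5775.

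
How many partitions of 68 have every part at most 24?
p(68, parts ≤ 24) = 2714043

Use the recurrence p(n, m) = p(n, m−1) + p(n−m, m): either the largest part is < m (count p(n, m−1)) or the largest part is exactly m (remove one copy of m, count p(n−m, m)). With p(0, ·) = 1 this gives p(68, parts ≤ 24) = 2714043. (By conjugating Young diagrams, this also counts partitions of 68 into at most 24 parts.)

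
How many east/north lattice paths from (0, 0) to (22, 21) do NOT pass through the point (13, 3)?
Number of paths = 1049424859860

Total paths from (0, 0) to (22, 21): C(43, 22) = 1052049481860. Paths through (13, 3): (paths (0, 0) → (13, 3)) × (paths (13, 3) → (22, 21)) = C(16, 13) · C(27, 9) = 560 · 4686825 = 2624622000. Avoidance count = 1052049481860 − 2624622000 = 1049424859860.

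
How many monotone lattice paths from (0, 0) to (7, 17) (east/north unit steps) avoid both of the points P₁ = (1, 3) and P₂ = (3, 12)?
Number of paths = 161454

Inclusion–exclusion. Total paths: C(24, 7) = 346104. Through P₁: C(4, 1)·C(20, 6) = 155040. Through P₂: C(15, 3)·C(9, 4) = 57330. Since P₁ is strictly southwest of P₂, a monotone path through both must visit P₁ then P₂; paths through both = C(4, 1)·C(11, 2)·C(9, 4) = 27720. Avoid both = 346104 − 155040 − 57330 + 27720 = 161454.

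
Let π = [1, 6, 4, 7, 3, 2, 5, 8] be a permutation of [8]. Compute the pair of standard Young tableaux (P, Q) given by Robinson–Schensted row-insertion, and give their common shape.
P = [1, 2, 5, 8] / [3, 7] / [4] / [6];  Q = [1, 2, 4, 8] / [3, 7] / [5] / [6];  common shape = (4, 2, 1, 1)

Row-insert the values π_1, π_2, … into P one at a time, bumping the leftmost entry strictly greater than the inserted value down to the next row. The recording tableau Q records, in position (i, j), the step at which that cell was added to P.
  Insert 1 (step 1): P = [1];  Q = [1]
  Insert 6 (step 2): P = [1, 6];  Q = [1, 2]
  Insert 4 (step 3): P = [1, 4] / [6];  Q = [1, 2] / [3]
  Insert 7 (step 4): P = [1, 4, 7] / [6];  Q = [1, 2, 4] / [3]
  Insert 3 (step 5): P = [1, 3, 7] / [4] / [6];  Q = [1, 2, 4] / [3] / [5]
  Insert 2 (step 6): P = [1, 2, 7] / [3] / [4] / [6];  Q = [1, 2, 4] / [3] / [5] / [6]
  Insert 5 (step 7): P = [1, 2, 5] / [3, 7] / [4] / [6];  Q = [1, 2, 4] / [3, 7] / [5] / [6]
  Insert 8 (step 8): P = [1, 2, 5, 8] / [3, 7] / [4] / [6];  Q = [1, 2, 4, 8] / [3, 7] / [5] / [6]
Final shape: (4, 2, 1, 1).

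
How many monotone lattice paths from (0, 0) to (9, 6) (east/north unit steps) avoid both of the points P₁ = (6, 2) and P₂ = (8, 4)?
Number of paths = 3044

Inclusion–exclusion. Total paths: C(15, 9) = 5005. Through P₁: C(8, 6)·C(7, 3) = 980. Through P₂: C(12, 8)·C(3, 1) = 1485. Since P₁ is strictly southwest of P₂, a monotone path through both must visit P₁ then P₂; paths through both = C(8, 6)·C(4, 2)·C(3, 1) = 504. Avoid both = 5005 − 980 − 1485 + 504 = 3044.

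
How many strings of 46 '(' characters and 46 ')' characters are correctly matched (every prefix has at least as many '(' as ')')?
C_46 = 8740328711533173390046320

These balanced parentheses are counted by the Catalan number C_n = (1/(n + 1)) · C(2n, n). For n = 46: C_46 = (1/47) · C(92, 46) = 410795449442059149332177040/47 = 8740328711533173390046320.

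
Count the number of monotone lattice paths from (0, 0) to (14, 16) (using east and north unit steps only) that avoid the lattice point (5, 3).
Number of paths = 117567155

Total paths from (0, 0) to (14, 16): C(30, 14) = 145422675. Paths through (5, 3): (paths (0, 0) → (5, 3)) × (paths (5, 3) → (14, 16)) = C(8, 5) · C(22, 9) = 56 · 497420 = 27855520. Avoidance count = 145422675 − 27855520 = 117567155.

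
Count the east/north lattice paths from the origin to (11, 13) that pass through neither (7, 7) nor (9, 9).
Number of paths = 1355004

Inclusion–exclusion. Total paths: C(24, 11) = 2496144. Through P₁: C(14, 7)·C(10, 4) = 720720. Through P₂: C(18, 9)·C(6, 2) = 729300. Since P₁ is strictly southwest of P₂, a monotone path through both must visit P₁ then P₂; paths through both = C(14, 7)·C(4, 2)·C(6, 2) = 308880. Avoid both = 2496144 − 720720 − 729300 + 308880 = 1355004.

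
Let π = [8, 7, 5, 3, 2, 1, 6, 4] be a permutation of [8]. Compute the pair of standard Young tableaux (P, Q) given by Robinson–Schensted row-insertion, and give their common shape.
P = [1, 4] / [2, 6] / [3] / [5] / [7] / [8];  Q = [1, 7] / [2, 8] / [3] / [4] / [5] / [6];  common shape = (2, 2, 1, 1, 1, 1)

Row-insert the values π_1, π_2, … into P one at a time, bumping the leftmost entry strictly greater than the inserted value down to the next row. The recording tableau Q records, in position (i, j), the step at which that cell was added to P.
  Insert 8 (step 1): P = [8];  Q = [1]
  Insert 7 (step 2): P = [7] / [8];  Q = [1] / [2]
  Insert 5 (step 3): P = [5] / [7] / [8];  Q = [1] / [2] / [3]
  Insert 3 (step 4): P = [3] / [5] / [7] / [8];  Q = [1] / [2] / [3] / [4]
  Insert 2 (step 5): P = [2] / [3] / [5] / [7] / [8];  Q = [1] / [2] / [3] / [4] / [5]
  Insert 1 (step 6): P = [1] / [2] / [3] / [5] / [7] / [8];  Q = [1] / [2] / [3] / [4] / [5] / [6]
  Insert 6 (step 7): P = [1, 6] / [2] / [3] / [5] / [7] / [8];  Q = [1, 7] / [2] / [3] / [4] / [5] / [6]
  Insert 4 (step 8): P = [1, 4] / [2, 6] / [3] / [5] / [7] / [8];  Q = [1, 7] / [2, 8] / [3] / [4] / [5] / [6]
Final shape: (2, 2, 1, 1, 1, 1).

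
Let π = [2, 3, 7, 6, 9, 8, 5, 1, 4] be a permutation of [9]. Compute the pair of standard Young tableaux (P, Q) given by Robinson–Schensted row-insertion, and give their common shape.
P = [1, 3, 4, 8] / [2, 5] / [6, 9] / [7];  Q = [1, 2, 3, 5] / [4, 6] / [7, 9] / [8];  common shape = (4, 2, 2, 1)

Row-insert the values π_1, π_2, … into P one at a time, bumping the leftmost entry strictly greater than the inserted value down to the next row. The recording tableau Q records, in position (i, j), the step at which that cell was added to P.
  Insert 2 (step 1): P = [2];  Q = [1]
  Insert 3 (step 2): P = [2, 3];  Q = [1, 2]
  Insert 7 (step 3): P = [2, 3, 7];  Q = [1, 2, 3]
  Insert 6 (step 4): P = [2, 3, 6] / [7];  Q = [1, 2, 3] / [4]
  Insert 9 (step 5): P = [2, 3, 6, 9] / [7];  Q = [1, 2, 3, 5] / [4]
  Insert 8 (step 6): P = [2, 3, 6, 8] / [7, 9];  Q = [1, 2, 3, 5] / [4, 6]
  Insert 5 (step 7): P = [2, 3, 5, 8] / [6, 9] / [7];  Q = [1, 2, 3, 5] / [4, 6] / [7]
  Insert 1 (step 8): P = [1, 3, 5, 8] / [2, 9] / [6] / [7];  Q = [1, 2, 3, 5] / [4, 6] / [7] / [8]
  Insert 4 (step 9): P = [1, 3, 4, 8] / [2, 5] / [6, 9] / [7];  Q = [1, 2, 3, 5] / [4, 6] / [7, 9] / [8]
Final shape: (4, 2, 2, 1).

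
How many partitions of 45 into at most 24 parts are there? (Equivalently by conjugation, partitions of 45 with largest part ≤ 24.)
p(45, parts ≤ 24) = 86420

Use the recurrence p(n, m) = p(n, m−1) + p(n−m, m): either the largest part is < m (count p(n, m−1)) or the largest part is exactly m (remove one copy of m, count p(n−m, m)). With p(0, ·) = 1 this gives p(45, parts ≤ 24) = 86420. (By conjugating Young diagrams, this also counts partitions of 45 into at most 24 parts.)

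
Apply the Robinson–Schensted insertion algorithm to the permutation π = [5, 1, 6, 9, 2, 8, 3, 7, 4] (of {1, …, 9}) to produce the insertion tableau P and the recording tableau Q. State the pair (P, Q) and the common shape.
P = [1, 2, 3, 4] / [5, 6, 7] / [8] / [9];  Q = [1, 3, 4, 8] / [2, 5, 6] / [7] / [9];  common shape = (4, 3, 1, 1)

Row-insert the values π_1, π_2, … into P one at a time, bumping the leftmost entry strictly greater than the inserted value down to the next row. The recording tableau Q records, in position (i, j), the step at which that cell was added to P.
  Insert 5 (step 1): P = [5];  Q = [1]
  Insert 1 (step 2): P = [1] / [5];  Q = [1] / [2]
  Insert 6 (step 3): P = [1, 6] / [5];  Q = [1, 3] / [2]
  Insert 9 (step 4): P = [1, 6, 9] / [5];  Q = [1, 3, 4] / [2]
  Insert 2 (step 5): P = [1, 2, 9] / [5, 6];  Q = [1, 3, 4] / [2, 5]
  Insert 8 (step 6): P = [1, 2, 8] / [5, 6, 9];  Q = [1, 3, 4] / [2, 5, 6]
  Insert 3 (step 7): P = [1, 2, 3] / [5, 6, 8] / [9];  Q = [1, 3, 4] / [2, 5, 6] / [7]
  Insert 7 (step 8): P = [1, 2, 3, 7] / [5, 6, 8] / [9];  Q = [1, 3, 4, 8] / [2, 5, 6] / [7]
  Insert 4 (step 9): P = [1, 2, 3, 4] / [5, 6, 7] / [8] / [9];  Q = [1, 3, 4, 8] / [2, 5, 6] / [7] / [9]
Final shape: (4, 3, 1, 1).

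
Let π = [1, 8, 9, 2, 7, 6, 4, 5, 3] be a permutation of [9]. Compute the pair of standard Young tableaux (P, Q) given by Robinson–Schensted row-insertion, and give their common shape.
P = [1, 2, 3, 5] / [4, 9] / [6] / [7] / [8];  Q = [1, 2, 3, 8] / [4, 5] / [6] / [7] / [9];  common shape = (4, 2, 1, 1, 1)

Row-insert the values π_1, π_2, … into P one at a time, bumping the leftmost entry strictly greater than the inserted value down to the next row. The recording tableau Q records, in position (i, j), the step at which that cell was added to P.
  Insert 1 (step 1): P = [1];  Q = [1]
  Insert 8 (step 2): P = [1, 8];  Q = [1, 2]
  Insert 9 (step 3): P = [1, 8, 9];  Q = [1, 2, 3]
  Insert 2 (step 4): P = [1, 2, 9] / [8];  Q = [1, 2, 3] / [4]
  Insert 7 (step 5): P = [1, 2, 7] / [8, 9];  Q = [1, 2, 3] / [4, 5]
  Insert 6 (step 6): P = [1, 2, 6] / [7, 9] / [8];  Q = [1, 2, 3] / [4, 5] / [6]
  Insert 4 (step 7): P = [1, 2, 4] / [6, 9] / [7] / [8];  Q = [1, 2, 3] / [4, 5] / [6] / [7]
  Insert 5 (step 8): P = [1, 2, 4, 5] / [6, 9] / [7] / [8];  Q = [1, 2, 3, 8] / [4, 5] / [6] / [7]
  Insert 3 (step 9): P = [1, 2, 3, 5] / [4, 9] / [6] / [7] / [8];  Q = [1, 2, 3, 8] / [4, 5] / [6] / [7] / [9]
Final shape: (4, 2, 1, 1, 1).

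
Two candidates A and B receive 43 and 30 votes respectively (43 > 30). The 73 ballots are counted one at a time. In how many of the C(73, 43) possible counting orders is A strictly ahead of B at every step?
Strict-lead orderings = 49674383671015111008

Total orderings of the 73 votes with 43 for A: C(73, 43) = 278940769844931007968. By the Bertrand ballot formula (Cycle Lemma / reflection principle), the number of orderings in which A is strictly ahead of B throughout is (p − q)/(p + q) · C(p + q, p) = (43 − 30)/(43 + 30) · 278940769844931007968 = 49674383671015111008.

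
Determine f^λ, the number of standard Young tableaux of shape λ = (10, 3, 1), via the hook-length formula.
# SYT of shape (10, 3, 1) = 2002

Hook-length formula: f^λ = n! / Π hook(c), product over all cells c of the Young diagram. For λ = (10, 3, 1), n = 14 boxes. Hook lengths by row (left-to-right, top-to-bottom): [12, 10, 9, 7, 6, 5, 4, 3, 2, 1]; [4, 2, 1]; [1]. Product of hooks = 43545600. So f^λ = 14! / 43545600 = 87178291200 / 43545600 = 2002.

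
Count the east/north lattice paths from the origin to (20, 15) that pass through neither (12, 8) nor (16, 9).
Number of paths = 2140569960

Inclusion–exclusion. Total paths: C(35, 20) = 3247943160. Through P₁: C(20, 12)·C(15, 8) = 810616950. Through P₂: C(25, 16)·C(10, 4) = 429024750. Since P₁ is strictly southwest of P₂, a monotone path through both must visit P₁ then P₂; paths through both = C(20, 12)·C(5, 4)·C(10, 4) = 132268500. Avoid both = 3247943160 − 810616950 − 429024750 + 132268500 = 2140569960.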